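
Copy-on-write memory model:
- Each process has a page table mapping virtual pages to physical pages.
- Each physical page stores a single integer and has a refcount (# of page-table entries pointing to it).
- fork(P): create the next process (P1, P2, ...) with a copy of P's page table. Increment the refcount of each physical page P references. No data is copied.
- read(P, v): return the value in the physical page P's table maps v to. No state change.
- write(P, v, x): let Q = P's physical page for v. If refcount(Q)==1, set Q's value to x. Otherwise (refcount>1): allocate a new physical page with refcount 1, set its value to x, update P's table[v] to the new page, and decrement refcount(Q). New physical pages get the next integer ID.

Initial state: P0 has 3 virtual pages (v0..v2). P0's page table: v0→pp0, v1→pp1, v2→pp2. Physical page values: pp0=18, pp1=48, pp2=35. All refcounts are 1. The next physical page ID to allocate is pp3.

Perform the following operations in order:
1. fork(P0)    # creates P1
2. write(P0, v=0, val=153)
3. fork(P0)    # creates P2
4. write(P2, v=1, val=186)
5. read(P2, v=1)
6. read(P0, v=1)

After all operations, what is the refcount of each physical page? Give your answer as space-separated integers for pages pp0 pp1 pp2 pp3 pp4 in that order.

Answer: 1 2 3 2 1

Derivation:
Op 1: fork(P0) -> P1. 3 ppages; refcounts: pp0:2 pp1:2 pp2:2
Op 2: write(P0, v0, 153). refcount(pp0)=2>1 -> COPY to pp3. 4 ppages; refcounts: pp0:1 pp1:2 pp2:2 pp3:1
Op 3: fork(P0) -> P2. 4 ppages; refcounts: pp0:1 pp1:3 pp2:3 pp3:2
Op 4: write(P2, v1, 186). refcount(pp1)=3>1 -> COPY to pp4. 5 ppages; refcounts: pp0:1 pp1:2 pp2:3 pp3:2 pp4:1
Op 5: read(P2, v1) -> 186. No state change.
Op 6: read(P0, v1) -> 48. No state change.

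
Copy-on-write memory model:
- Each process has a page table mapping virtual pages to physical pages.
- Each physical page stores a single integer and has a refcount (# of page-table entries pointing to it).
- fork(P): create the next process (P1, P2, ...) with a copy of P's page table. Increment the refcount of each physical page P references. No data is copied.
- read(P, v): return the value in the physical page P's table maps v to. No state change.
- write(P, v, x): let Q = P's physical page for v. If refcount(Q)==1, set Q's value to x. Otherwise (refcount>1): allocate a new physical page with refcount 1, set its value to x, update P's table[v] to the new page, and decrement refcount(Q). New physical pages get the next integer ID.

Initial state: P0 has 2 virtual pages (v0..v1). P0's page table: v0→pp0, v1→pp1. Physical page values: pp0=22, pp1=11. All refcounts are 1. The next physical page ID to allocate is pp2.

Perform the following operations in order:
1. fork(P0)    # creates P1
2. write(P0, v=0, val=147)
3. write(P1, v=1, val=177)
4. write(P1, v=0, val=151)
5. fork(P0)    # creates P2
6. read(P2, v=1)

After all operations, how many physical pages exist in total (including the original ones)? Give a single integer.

Op 1: fork(P0) -> P1. 2 ppages; refcounts: pp0:2 pp1:2
Op 2: write(P0, v0, 147). refcount(pp0)=2>1 -> COPY to pp2. 3 ppages; refcounts: pp0:1 pp1:2 pp2:1
Op 3: write(P1, v1, 177). refcount(pp1)=2>1 -> COPY to pp3. 4 ppages; refcounts: pp0:1 pp1:1 pp2:1 pp3:1
Op 4: write(P1, v0, 151). refcount(pp0)=1 -> write in place. 4 ppages; refcounts: pp0:1 pp1:1 pp2:1 pp3:1
Op 5: fork(P0) -> P2. 4 ppages; refcounts: pp0:1 pp1:2 pp2:2 pp3:1
Op 6: read(P2, v1) -> 11. No state change.

Answer: 4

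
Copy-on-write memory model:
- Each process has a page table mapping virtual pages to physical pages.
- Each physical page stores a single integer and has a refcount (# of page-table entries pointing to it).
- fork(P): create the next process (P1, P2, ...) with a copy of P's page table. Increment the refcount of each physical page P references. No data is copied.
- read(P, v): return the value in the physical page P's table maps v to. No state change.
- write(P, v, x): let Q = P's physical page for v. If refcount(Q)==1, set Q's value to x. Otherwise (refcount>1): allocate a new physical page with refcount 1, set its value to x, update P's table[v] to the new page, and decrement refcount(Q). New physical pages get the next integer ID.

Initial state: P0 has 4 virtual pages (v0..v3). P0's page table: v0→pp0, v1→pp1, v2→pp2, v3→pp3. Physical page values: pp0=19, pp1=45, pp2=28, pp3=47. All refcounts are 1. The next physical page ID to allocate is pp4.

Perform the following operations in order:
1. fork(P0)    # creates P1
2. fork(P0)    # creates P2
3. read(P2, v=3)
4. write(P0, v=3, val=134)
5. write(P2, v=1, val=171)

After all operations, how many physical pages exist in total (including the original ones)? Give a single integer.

Answer: 6

Derivation:
Op 1: fork(P0) -> P1. 4 ppages; refcounts: pp0:2 pp1:2 pp2:2 pp3:2
Op 2: fork(P0) -> P2. 4 ppages; refcounts: pp0:3 pp1:3 pp2:3 pp3:3
Op 3: read(P2, v3) -> 47. No state change.
Op 4: write(P0, v3, 134). refcount(pp3)=3>1 -> COPY to pp4. 5 ppages; refcounts: pp0:3 pp1:3 pp2:3 pp3:2 pp4:1
Op 5: write(P2, v1, 171). refcount(pp1)=3>1 -> COPY to pp5. 6 ppages; refcounts: pp0:3 pp1:2 pp2:3 pp3:2 pp4:1 pp5:1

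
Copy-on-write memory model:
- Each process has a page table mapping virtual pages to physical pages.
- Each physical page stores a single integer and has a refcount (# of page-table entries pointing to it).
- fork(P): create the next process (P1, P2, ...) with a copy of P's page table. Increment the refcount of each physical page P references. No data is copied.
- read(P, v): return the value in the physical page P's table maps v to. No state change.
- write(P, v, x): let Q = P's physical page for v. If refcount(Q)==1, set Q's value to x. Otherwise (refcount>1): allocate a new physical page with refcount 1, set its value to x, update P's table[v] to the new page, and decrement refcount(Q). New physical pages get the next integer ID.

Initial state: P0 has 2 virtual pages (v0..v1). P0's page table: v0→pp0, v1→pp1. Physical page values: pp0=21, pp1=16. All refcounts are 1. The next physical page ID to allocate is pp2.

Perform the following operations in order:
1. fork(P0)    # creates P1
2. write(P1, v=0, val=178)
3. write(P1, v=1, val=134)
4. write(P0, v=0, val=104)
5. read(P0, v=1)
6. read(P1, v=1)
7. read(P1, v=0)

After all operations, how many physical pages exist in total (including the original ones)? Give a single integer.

Answer: 4

Derivation:
Op 1: fork(P0) -> P1. 2 ppages; refcounts: pp0:2 pp1:2
Op 2: write(P1, v0, 178). refcount(pp0)=2>1 -> COPY to pp2. 3 ppages; refcounts: pp0:1 pp1:2 pp2:1
Op 3: write(P1, v1, 134). refcount(pp1)=2>1 -> COPY to pp3. 4 ppages; refcounts: pp0:1 pp1:1 pp2:1 pp3:1
Op 4: write(P0, v0, 104). refcount(pp0)=1 -> write in place. 4 ppages; refcounts: pp0:1 pp1:1 pp2:1 pp3:1
Op 5: read(P0, v1) -> 16. No state change.
Op 6: read(P1, v1) -> 134. No state change.
Op 7: read(P1, v0) -> 178. No state change.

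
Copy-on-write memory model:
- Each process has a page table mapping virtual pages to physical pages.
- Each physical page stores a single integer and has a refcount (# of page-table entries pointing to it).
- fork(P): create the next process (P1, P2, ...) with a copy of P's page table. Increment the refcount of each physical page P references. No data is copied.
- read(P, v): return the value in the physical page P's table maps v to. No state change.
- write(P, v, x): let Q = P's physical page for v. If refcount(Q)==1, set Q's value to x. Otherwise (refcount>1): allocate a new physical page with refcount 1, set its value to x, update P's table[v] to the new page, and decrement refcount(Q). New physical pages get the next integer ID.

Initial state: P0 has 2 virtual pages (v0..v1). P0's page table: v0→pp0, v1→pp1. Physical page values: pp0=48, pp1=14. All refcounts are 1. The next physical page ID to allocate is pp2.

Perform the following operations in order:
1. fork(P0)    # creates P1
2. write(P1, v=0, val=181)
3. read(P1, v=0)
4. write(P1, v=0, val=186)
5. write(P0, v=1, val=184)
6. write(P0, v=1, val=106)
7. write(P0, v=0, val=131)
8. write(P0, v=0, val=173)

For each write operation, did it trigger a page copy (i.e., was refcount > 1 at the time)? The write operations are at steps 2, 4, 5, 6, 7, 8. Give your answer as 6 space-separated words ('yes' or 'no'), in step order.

Op 1: fork(P0) -> P1. 2 ppages; refcounts: pp0:2 pp1:2
Op 2: write(P1, v0, 181). refcount(pp0)=2>1 -> COPY to pp2. 3 ppages; refcounts: pp0:1 pp1:2 pp2:1
Op 3: read(P1, v0) -> 181. No state change.
Op 4: write(P1, v0, 186). refcount(pp2)=1 -> write in place. 3 ppages; refcounts: pp0:1 pp1:2 pp2:1
Op 5: write(P0, v1, 184). refcount(pp1)=2>1 -> COPY to pp3. 4 ppages; refcounts: pp0:1 pp1:1 pp2:1 pp3:1
Op 6: write(P0, v1, 106). refcount(pp3)=1 -> write in place. 4 ppages; refcounts: pp0:1 pp1:1 pp2:1 pp3:1
Op 7: write(P0, v0, 131). refcount(pp0)=1 -> write in place. 4 ppages; refcounts: pp0:1 pp1:1 pp2:1 pp3:1
Op 8: write(P0, v0, 173). refcount(pp0)=1 -> write in place. 4 ppages; refcounts: pp0:1 pp1:1 pp2:1 pp3:1

yes no yes no no no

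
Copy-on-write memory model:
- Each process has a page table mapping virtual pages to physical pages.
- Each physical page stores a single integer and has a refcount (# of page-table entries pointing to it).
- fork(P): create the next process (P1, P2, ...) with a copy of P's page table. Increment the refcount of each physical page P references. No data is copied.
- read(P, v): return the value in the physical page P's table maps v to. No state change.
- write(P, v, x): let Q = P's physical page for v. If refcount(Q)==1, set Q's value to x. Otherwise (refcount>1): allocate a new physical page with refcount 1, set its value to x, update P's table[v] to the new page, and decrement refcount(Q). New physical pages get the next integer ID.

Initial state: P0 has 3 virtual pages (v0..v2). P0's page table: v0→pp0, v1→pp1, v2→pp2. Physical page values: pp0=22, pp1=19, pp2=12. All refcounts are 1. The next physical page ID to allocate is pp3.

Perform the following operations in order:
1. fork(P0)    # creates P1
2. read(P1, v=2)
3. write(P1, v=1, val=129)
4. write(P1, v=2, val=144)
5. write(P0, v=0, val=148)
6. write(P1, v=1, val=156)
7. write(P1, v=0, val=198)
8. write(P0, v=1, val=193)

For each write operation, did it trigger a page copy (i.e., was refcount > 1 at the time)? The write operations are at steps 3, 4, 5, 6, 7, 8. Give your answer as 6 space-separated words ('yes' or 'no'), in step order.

Op 1: fork(P0) -> P1. 3 ppages; refcounts: pp0:2 pp1:2 pp2:2
Op 2: read(P1, v2) -> 12. No state change.
Op 3: write(P1, v1, 129). refcount(pp1)=2>1 -> COPY to pp3. 4 ppages; refcounts: pp0:2 pp1:1 pp2:2 pp3:1
Op 4: write(P1, v2, 144). refcount(pp2)=2>1 -> COPY to pp4. 5 ppages; refcounts: pp0:2 pp1:1 pp2:1 pp3:1 pp4:1
Op 5: write(P0, v0, 148). refcount(pp0)=2>1 -> COPY to pp5. 6 ppages; refcounts: pp0:1 pp1:1 pp2:1 pp3:1 pp4:1 pp5:1
Op 6: write(P1, v1, 156). refcount(pp3)=1 -> write in place. 6 ppages; refcounts: pp0:1 pp1:1 pp2:1 pp3:1 pp4:1 pp5:1
Op 7: write(P1, v0, 198). refcount(pp0)=1 -> write in place. 6 ppages; refcounts: pp0:1 pp1:1 pp2:1 pp3:1 pp4:1 pp5:1
Op 8: write(P0, v1, 193). refcount(pp1)=1 -> write in place. 6 ppages; refcounts: pp0:1 pp1:1 pp2:1 pp3:1 pp4:1 pp5:1

yes yes yes no no no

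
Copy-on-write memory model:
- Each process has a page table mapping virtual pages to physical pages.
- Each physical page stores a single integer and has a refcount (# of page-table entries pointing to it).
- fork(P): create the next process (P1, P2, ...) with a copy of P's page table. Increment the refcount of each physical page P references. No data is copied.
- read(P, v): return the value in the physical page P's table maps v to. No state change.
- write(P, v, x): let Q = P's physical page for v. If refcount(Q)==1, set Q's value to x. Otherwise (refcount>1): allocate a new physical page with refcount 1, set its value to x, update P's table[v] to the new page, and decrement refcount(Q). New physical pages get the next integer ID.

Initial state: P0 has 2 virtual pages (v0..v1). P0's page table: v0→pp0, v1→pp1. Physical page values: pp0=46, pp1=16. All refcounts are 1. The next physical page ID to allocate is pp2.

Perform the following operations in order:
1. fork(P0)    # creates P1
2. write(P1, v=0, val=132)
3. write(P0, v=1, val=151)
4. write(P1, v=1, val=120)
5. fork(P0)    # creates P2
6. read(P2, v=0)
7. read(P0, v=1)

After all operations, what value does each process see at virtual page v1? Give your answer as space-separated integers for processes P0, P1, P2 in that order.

Answer: 151 120 151

Derivation:
Op 1: fork(P0) -> P1. 2 ppages; refcounts: pp0:2 pp1:2
Op 2: write(P1, v0, 132). refcount(pp0)=2>1 -> COPY to pp2. 3 ppages; refcounts: pp0:1 pp1:2 pp2:1
Op 3: write(P0, v1, 151). refcount(pp1)=2>1 -> COPY to pp3. 4 ppages; refcounts: pp0:1 pp1:1 pp2:1 pp3:1
Op 4: write(P1, v1, 120). refcount(pp1)=1 -> write in place. 4 ppages; refcounts: pp0:1 pp1:1 pp2:1 pp3:1
Op 5: fork(P0) -> P2. 4 ppages; refcounts: pp0:2 pp1:1 pp2:1 pp3:2
Op 6: read(P2, v0) -> 46. No state change.
Op 7: read(P0, v1) -> 151. No state change.
P0: v1 -> pp3 = 151
P1: v1 -> pp1 = 120
P2: v1 -> pp3 = 151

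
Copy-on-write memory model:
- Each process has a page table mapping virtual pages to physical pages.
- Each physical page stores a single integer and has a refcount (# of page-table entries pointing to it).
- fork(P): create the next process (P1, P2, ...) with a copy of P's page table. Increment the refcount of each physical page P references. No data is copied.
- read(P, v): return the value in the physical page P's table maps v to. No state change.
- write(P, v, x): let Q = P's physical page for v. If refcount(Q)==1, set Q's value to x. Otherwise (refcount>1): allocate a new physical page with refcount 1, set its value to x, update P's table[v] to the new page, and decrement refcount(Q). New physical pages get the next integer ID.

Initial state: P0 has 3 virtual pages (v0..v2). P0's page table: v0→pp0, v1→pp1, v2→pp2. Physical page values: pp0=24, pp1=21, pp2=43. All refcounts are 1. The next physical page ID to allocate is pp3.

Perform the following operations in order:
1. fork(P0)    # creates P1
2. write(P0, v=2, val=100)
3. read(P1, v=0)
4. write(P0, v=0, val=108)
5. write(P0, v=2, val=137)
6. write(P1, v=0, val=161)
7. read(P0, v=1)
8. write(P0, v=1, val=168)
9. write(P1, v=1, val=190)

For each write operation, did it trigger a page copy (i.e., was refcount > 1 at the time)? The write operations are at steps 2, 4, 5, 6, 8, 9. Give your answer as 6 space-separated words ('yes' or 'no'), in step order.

Op 1: fork(P0) -> P1. 3 ppages; refcounts: pp0:2 pp1:2 pp2:2
Op 2: write(P0, v2, 100). refcount(pp2)=2>1 -> COPY to pp3. 4 ppages; refcounts: pp0:2 pp1:2 pp2:1 pp3:1
Op 3: read(P1, v0) -> 24. No state change.
Op 4: write(P0, v0, 108). refcount(pp0)=2>1 -> COPY to pp4. 5 ppages; refcounts: pp0:1 pp1:2 pp2:1 pp3:1 pp4:1
Op 5: write(P0, v2, 137). refcount(pp3)=1 -> write in place. 5 ppages; refcounts: pp0:1 pp1:2 pp2:1 pp3:1 pp4:1
Op 6: write(P1, v0, 161). refcount(pp0)=1 -> write in place. 5 ppages; refcounts: pp0:1 pp1:2 pp2:1 pp3:1 pp4:1
Op 7: read(P0, v1) -> 21. No state change.
Op 8: write(P0, v1, 168). refcount(pp1)=2>1 -> COPY to pp5. 6 ppages; refcounts: pp0:1 pp1:1 pp2:1 pp3:1 pp4:1 pp5:1
Op 9: write(P1, v1, 190). refcount(pp1)=1 -> write in place. 6 ppages; refcounts: pp0:1 pp1:1 pp2:1 pp3:1 pp4:1 pp5:1

yes yes no no yes no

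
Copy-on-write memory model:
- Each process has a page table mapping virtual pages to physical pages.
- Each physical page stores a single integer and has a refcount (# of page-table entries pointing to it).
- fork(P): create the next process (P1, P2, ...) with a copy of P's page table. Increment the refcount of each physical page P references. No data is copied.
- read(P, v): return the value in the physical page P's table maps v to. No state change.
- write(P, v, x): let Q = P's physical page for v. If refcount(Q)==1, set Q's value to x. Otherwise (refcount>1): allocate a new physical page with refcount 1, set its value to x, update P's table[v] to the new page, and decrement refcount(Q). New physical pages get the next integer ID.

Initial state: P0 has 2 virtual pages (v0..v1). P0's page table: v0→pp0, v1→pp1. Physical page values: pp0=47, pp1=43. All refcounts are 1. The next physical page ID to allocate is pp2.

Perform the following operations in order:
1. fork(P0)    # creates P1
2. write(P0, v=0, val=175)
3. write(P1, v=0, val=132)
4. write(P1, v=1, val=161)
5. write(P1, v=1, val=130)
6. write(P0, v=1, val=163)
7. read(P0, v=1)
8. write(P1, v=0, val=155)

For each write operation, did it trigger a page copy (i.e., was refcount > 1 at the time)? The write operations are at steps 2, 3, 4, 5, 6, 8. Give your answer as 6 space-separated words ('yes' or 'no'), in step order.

Op 1: fork(P0) -> P1. 2 ppages; refcounts: pp0:2 pp1:2
Op 2: write(P0, v0, 175). refcount(pp0)=2>1 -> COPY to pp2. 3 ppages; refcounts: pp0:1 pp1:2 pp2:1
Op 3: write(P1, v0, 132). refcount(pp0)=1 -> write in place. 3 ppages; refcounts: pp0:1 pp1:2 pp2:1
Op 4: write(P1, v1, 161). refcount(pp1)=2>1 -> COPY to pp3. 4 ppages; refcounts: pp0:1 pp1:1 pp2:1 pp3:1
Op 5: write(P1, v1, 130). refcount(pp3)=1 -> write in place. 4 ppages; refcounts: pp0:1 pp1:1 pp2:1 pp3:1
Op 6: write(P0, v1, 163). refcount(pp1)=1 -> write in place. 4 ppages; refcounts: pp0:1 pp1:1 pp2:1 pp3:1
Op 7: read(P0, v1) -> 163. No state change.
Op 8: write(P1, v0, 155). refcount(pp0)=1 -> write in place. 4 ppages; refcounts: pp0:1 pp1:1 pp2:1 pp3:1

yes no yes no no no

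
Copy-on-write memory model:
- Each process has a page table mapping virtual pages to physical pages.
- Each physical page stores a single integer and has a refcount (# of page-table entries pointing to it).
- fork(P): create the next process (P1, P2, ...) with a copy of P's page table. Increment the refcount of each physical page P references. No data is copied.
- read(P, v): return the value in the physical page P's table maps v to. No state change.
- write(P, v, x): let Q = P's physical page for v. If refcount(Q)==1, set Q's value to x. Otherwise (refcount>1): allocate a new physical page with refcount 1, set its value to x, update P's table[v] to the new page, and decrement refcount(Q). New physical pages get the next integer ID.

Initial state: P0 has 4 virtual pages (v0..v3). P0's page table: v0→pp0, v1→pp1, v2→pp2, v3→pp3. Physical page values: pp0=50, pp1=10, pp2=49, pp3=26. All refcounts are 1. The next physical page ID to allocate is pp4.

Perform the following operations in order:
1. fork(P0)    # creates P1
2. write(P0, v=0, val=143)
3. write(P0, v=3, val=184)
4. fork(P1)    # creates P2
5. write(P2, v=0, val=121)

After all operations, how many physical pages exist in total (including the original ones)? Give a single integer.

Op 1: fork(P0) -> P1. 4 ppages; refcounts: pp0:2 pp1:2 pp2:2 pp3:2
Op 2: write(P0, v0, 143). refcount(pp0)=2>1 -> COPY to pp4. 5 ppages; refcounts: pp0:1 pp1:2 pp2:2 pp3:2 pp4:1
Op 3: write(P0, v3, 184). refcount(pp3)=2>1 -> COPY to pp5. 6 ppages; refcounts: pp0:1 pp1:2 pp2:2 pp3:1 pp4:1 pp5:1
Op 4: fork(P1) -> P2. 6 ppages; refcounts: pp0:2 pp1:3 pp2:3 pp3:2 pp4:1 pp5:1
Op 5: write(P2, v0, 121). refcount(pp0)=2>1 -> COPY to pp6. 7 ppages; refcounts: pp0:1 pp1:3 pp2:3 pp3:2 pp4:1 pp5:1 pp6:1

Answer: 7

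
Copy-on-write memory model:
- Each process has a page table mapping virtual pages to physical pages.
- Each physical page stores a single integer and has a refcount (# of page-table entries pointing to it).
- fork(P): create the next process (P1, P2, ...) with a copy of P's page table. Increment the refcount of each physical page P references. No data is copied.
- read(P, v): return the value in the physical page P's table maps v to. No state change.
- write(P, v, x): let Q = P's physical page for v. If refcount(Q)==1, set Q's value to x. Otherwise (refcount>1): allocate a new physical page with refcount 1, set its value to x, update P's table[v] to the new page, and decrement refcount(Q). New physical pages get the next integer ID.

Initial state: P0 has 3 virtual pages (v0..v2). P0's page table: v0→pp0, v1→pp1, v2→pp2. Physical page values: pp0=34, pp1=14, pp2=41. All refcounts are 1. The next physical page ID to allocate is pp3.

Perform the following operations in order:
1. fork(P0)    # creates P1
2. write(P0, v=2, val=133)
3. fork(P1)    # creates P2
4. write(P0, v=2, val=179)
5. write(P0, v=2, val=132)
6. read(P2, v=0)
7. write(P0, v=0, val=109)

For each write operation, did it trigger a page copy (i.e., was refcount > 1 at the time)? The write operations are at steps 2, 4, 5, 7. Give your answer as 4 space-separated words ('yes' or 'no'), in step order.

Op 1: fork(P0) -> P1. 3 ppages; refcounts: pp0:2 pp1:2 pp2:2
Op 2: write(P0, v2, 133). refcount(pp2)=2>1 -> COPY to pp3. 4 ppages; refcounts: pp0:2 pp1:2 pp2:1 pp3:1
Op 3: fork(P1) -> P2. 4 ppages; refcounts: pp0:3 pp1:3 pp2:2 pp3:1
Op 4: write(P0, v2, 179). refcount(pp3)=1 -> write in place. 4 ppages; refcounts: pp0:3 pp1:3 pp2:2 pp3:1
Op 5: write(P0, v2, 132). refcount(pp3)=1 -> write in place. 4 ppages; refcounts: pp0:3 pp1:3 pp2:2 pp3:1
Op 6: read(P2, v0) -> 34. No state change.
Op 7: write(P0, v0, 109). refcount(pp0)=3>1 -> COPY to pp4. 5 ppages; refcounts: pp0:2 pp1:3 pp2:2 pp3:1 pp4:1

yes no no yes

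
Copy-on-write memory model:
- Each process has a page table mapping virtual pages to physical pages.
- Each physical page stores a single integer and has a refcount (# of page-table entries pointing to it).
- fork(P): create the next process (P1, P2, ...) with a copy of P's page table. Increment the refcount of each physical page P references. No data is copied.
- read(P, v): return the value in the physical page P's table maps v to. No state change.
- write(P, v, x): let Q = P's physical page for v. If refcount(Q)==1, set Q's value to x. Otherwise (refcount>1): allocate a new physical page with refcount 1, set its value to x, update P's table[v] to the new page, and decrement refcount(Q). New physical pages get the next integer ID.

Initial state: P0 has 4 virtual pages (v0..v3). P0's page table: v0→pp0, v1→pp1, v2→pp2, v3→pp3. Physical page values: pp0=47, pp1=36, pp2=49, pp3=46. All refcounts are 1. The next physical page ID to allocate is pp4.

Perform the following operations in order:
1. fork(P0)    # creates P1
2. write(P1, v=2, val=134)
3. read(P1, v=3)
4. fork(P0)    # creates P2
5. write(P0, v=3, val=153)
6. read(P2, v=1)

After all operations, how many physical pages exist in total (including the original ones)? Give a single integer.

Answer: 6

Derivation:
Op 1: fork(P0) -> P1. 4 ppages; refcounts: pp0:2 pp1:2 pp2:2 pp3:2
Op 2: write(P1, v2, 134). refcount(pp2)=2>1 -> COPY to pp4. 5 ppages; refcounts: pp0:2 pp1:2 pp2:1 pp3:2 pp4:1
Op 3: read(P1, v3) -> 46. No state change.
Op 4: fork(P0) -> P2. 5 ppages; refcounts: pp0:3 pp1:3 pp2:2 pp3:3 pp4:1
Op 5: write(P0, v3, 153). refcount(pp3)=3>1 -> COPY to pp5. 6 ppages; refcounts: pp0:3 pp1:3 pp2:2 pp3:2 pp4:1 pp5:1
Op 6: read(P2, v1) -> 36. No state change.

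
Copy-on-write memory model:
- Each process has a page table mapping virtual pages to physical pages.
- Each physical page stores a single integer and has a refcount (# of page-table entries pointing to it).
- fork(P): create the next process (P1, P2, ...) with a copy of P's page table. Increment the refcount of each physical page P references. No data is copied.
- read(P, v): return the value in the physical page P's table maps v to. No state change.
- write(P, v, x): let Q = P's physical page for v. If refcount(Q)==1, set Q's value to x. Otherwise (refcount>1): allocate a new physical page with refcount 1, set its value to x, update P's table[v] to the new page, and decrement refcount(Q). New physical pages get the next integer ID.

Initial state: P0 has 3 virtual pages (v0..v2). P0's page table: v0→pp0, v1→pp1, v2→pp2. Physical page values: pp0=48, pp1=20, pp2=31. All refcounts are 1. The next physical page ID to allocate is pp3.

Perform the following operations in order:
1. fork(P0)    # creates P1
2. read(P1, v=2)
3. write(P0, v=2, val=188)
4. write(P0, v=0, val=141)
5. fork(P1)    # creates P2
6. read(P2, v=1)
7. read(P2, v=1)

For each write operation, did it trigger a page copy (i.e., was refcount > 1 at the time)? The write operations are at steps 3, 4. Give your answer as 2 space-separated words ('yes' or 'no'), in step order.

Op 1: fork(P0) -> P1. 3 ppages; refcounts: pp0:2 pp1:2 pp2:2
Op 2: read(P1, v2) -> 31. No state change.
Op 3: write(P0, v2, 188). refcount(pp2)=2>1 -> COPY to pp3. 4 ppages; refcounts: pp0:2 pp1:2 pp2:1 pp3:1
Op 4: write(P0, v0, 141). refcount(pp0)=2>1 -> COPY to pp4. 5 ppages; refcounts: pp0:1 pp1:2 pp2:1 pp3:1 pp4:1
Op 5: fork(P1) -> P2. 5 ppages; refcounts: pp0:2 pp1:3 pp2:2 pp3:1 pp4:1
Op 6: read(P2, v1) -> 20. No state change.
Op 7: read(P2, v1) -> 20. No state change.

yes yes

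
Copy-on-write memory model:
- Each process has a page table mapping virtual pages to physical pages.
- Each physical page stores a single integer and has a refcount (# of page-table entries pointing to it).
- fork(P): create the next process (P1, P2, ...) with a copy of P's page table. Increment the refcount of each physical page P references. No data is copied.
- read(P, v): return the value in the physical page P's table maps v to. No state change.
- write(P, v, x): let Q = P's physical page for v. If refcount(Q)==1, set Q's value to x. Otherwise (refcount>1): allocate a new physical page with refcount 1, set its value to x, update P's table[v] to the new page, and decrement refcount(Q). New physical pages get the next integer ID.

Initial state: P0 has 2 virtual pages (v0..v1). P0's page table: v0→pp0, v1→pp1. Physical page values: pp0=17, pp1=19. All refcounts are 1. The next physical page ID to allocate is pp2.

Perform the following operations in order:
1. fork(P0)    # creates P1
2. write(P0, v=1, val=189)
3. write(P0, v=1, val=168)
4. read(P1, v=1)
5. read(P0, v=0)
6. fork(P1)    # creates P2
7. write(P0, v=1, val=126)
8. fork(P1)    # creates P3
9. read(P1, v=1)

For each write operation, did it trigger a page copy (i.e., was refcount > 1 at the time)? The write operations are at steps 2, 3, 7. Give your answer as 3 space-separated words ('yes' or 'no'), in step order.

Op 1: fork(P0) -> P1. 2 ppages; refcounts: pp0:2 pp1:2
Op 2: write(P0, v1, 189). refcount(pp1)=2>1 -> COPY to pp2. 3 ppages; refcounts: pp0:2 pp1:1 pp2:1
Op 3: write(P0, v1, 168). refcount(pp2)=1 -> write in place. 3 ppages; refcounts: pp0:2 pp1:1 pp2:1
Op 4: read(P1, v1) -> 19. No state change.
Op 5: read(P0, v0) -> 17. No state change.
Op 6: fork(P1) -> P2. 3 ppages; refcounts: pp0:3 pp1:2 pp2:1
Op 7: write(P0, v1, 126). refcount(pp2)=1 -> write in place. 3 ppages; refcounts: pp0:3 pp1:2 pp2:1
Op 8: fork(P1) -> P3. 3 ppages; refcounts: pp0:4 pp1:3 pp2:1
Op 9: read(P1, v1) -> 19. No state change.

yes no no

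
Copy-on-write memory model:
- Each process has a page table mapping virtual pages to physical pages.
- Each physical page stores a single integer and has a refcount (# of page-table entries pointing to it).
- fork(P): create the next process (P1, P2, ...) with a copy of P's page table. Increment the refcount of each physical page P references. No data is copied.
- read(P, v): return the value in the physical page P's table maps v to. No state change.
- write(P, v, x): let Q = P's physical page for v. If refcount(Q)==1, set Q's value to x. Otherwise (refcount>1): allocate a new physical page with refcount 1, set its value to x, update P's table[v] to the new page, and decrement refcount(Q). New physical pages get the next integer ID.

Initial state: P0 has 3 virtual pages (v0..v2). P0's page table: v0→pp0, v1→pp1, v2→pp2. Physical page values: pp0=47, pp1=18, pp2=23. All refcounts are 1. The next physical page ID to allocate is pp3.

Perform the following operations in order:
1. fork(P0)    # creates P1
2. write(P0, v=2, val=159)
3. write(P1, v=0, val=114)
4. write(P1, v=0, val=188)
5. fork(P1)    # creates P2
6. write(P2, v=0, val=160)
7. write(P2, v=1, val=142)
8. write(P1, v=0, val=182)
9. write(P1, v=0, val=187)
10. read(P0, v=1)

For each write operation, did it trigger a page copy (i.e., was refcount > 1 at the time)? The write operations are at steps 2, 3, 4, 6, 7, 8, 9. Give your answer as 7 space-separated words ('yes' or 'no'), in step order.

Op 1: fork(P0) -> P1. 3 ppages; refcounts: pp0:2 pp1:2 pp2:2
Op 2: write(P0, v2, 159). refcount(pp2)=2>1 -> COPY to pp3. 4 ppages; refcounts: pp0:2 pp1:2 pp2:1 pp3:1
Op 3: write(P1, v0, 114). refcount(pp0)=2>1 -> COPY to pp4. 5 ppages; refcounts: pp0:1 pp1:2 pp2:1 pp3:1 pp4:1
Op 4: write(P1, v0, 188). refcount(pp4)=1 -> write in place. 5 ppages; refcounts: pp0:1 pp1:2 pp2:1 pp3:1 pp4:1
Op 5: fork(P1) -> P2. 5 ppages; refcounts: pp0:1 pp1:3 pp2:2 pp3:1 pp4:2
Op 6: write(P2, v0, 160). refcount(pp4)=2>1 -> COPY to pp5. 6 ppages; refcounts: pp0:1 pp1:3 pp2:2 pp3:1 pp4:1 pp5:1
Op 7: write(P2, v1, 142). refcount(pp1)=3>1 -> COPY to pp6. 7 ppages; refcounts: pp0:1 pp1:2 pp2:2 pp3:1 pp4:1 pp5:1 pp6:1
Op 8: write(P1, v0, 182). refcount(pp4)=1 -> write in place. 7 ppages; refcounts: pp0:1 pp1:2 pp2:2 pp3:1 pp4:1 pp5:1 pp6:1
Op 9: write(P1, v0, 187). refcount(pp4)=1 -> write in place. 7 ppages; refcounts: pp0:1 pp1:2 pp2:2 pp3:1 pp4:1 pp5:1 pp6:1
Op 10: read(P0, v1) -> 18. No state change.

yes yes no yes yes no no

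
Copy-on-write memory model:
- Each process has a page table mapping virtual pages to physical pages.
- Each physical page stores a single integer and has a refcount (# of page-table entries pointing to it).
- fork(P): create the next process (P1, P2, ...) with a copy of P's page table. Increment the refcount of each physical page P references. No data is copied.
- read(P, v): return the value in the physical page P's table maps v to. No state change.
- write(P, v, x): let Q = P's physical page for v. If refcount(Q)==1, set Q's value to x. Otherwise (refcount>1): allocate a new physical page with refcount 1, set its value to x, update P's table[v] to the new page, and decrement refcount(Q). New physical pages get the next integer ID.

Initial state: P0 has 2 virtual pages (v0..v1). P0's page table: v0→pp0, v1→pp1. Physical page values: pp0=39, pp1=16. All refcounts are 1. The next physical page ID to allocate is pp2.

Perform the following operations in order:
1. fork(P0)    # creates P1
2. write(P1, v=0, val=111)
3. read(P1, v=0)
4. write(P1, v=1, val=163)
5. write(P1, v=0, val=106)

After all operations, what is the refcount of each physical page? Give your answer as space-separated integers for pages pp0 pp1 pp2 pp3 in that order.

Answer: 1 1 1 1

Derivation:
Op 1: fork(P0) -> P1. 2 ppages; refcounts: pp0:2 pp1:2
Op 2: write(P1, v0, 111). refcount(pp0)=2>1 -> COPY to pp2. 3 ppages; refcounts: pp0:1 pp1:2 pp2:1
Op 3: read(P1, v0) -> 111. No state change.
Op 4: write(P1, v1, 163). refcount(pp1)=2>1 -> COPY to pp3. 4 ppages; refcounts: pp0:1 pp1:1 pp2:1 pp3:1
Op 5: write(P1, v0, 106). refcount(pp2)=1 -> write in place. 4 ppages; refcounts: pp0:1 pp1:1 pp2:1 pp3:1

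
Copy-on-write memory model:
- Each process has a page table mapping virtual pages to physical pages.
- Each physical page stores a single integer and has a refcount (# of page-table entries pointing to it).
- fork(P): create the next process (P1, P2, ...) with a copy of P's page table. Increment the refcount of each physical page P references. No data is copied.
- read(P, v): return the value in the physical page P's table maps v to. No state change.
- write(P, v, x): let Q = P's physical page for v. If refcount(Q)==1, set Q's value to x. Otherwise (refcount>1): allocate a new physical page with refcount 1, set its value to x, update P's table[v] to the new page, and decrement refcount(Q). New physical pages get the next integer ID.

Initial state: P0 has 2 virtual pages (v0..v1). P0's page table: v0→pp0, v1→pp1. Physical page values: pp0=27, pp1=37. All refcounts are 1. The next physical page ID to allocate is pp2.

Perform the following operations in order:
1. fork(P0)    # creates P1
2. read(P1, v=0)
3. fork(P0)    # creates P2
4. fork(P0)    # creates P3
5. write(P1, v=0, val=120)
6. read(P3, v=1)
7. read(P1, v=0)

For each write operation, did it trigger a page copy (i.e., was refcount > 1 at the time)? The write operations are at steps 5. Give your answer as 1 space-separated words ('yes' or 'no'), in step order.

Op 1: fork(P0) -> P1. 2 ppages; refcounts: pp0:2 pp1:2
Op 2: read(P1, v0) -> 27. No state change.
Op 3: fork(P0) -> P2. 2 ppages; refcounts: pp0:3 pp1:3
Op 4: fork(P0) -> P3. 2 ppages; refcounts: pp0:4 pp1:4
Op 5: write(P1, v0, 120). refcount(pp0)=4>1 -> COPY to pp2. 3 ppages; refcounts: pp0:3 pp1:4 pp2:1
Op 6: read(P3, v1) -> 37. No state change.
Op 7: read(P1, v0) -> 120. No state change.

yes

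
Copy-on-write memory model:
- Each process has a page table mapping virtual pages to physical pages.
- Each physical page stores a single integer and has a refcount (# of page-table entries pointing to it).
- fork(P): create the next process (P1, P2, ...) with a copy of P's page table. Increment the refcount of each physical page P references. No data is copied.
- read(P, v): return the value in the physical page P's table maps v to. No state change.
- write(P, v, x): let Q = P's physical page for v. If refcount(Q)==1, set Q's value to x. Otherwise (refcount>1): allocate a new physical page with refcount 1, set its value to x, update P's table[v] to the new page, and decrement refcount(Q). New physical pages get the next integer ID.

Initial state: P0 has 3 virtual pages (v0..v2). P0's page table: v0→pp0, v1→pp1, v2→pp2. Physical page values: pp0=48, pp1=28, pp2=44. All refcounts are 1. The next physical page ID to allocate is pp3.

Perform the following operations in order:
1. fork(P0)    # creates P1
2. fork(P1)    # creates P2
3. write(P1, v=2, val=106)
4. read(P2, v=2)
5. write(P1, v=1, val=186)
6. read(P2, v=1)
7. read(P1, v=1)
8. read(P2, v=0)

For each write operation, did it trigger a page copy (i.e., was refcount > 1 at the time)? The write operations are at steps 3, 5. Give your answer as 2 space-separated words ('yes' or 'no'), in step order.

Op 1: fork(P0) -> P1. 3 ppages; refcounts: pp0:2 pp1:2 pp2:2
Op 2: fork(P1) -> P2. 3 ppages; refcounts: pp0:3 pp1:3 pp2:3
Op 3: write(P1, v2, 106). refcount(pp2)=3>1 -> COPY to pp3. 4 ppages; refcounts: pp0:3 pp1:3 pp2:2 pp3:1
Op 4: read(P2, v2) -> 44. No state change.
Op 5: write(P1, v1, 186). refcount(pp1)=3>1 -> COPY to pp4. 5 ppages; refcounts: pp0:3 pp1:2 pp2:2 pp3:1 pp4:1
Op 6: read(P2, v1) -> 28. No state change.
Op 7: read(P1, v1) -> 186. No state change.
Op 8: read(P2, v0) -> 48. No state change.

yes yes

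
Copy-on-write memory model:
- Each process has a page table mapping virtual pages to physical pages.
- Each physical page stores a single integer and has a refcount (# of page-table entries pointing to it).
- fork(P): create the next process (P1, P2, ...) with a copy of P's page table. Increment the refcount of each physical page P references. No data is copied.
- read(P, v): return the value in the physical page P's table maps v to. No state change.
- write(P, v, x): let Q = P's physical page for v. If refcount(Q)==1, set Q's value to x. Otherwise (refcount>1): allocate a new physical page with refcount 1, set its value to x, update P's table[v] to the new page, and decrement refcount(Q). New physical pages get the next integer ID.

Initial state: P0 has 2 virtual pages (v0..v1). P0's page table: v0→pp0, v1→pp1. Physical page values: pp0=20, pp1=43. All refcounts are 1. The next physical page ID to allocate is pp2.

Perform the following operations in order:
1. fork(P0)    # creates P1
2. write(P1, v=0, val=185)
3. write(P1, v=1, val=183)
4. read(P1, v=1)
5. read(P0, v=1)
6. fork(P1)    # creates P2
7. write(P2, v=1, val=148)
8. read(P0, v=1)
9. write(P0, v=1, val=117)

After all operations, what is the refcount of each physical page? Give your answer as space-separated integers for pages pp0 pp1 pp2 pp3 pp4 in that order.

Op 1: fork(P0) -> P1. 2 ppages; refcounts: pp0:2 pp1:2
Op 2: write(P1, v0, 185). refcount(pp0)=2>1 -> COPY to pp2. 3 ppages; refcounts: pp0:1 pp1:2 pp2:1
Op 3: write(P1, v1, 183). refcount(pp1)=2>1 -> COPY to pp3. 4 ppages; refcounts: pp0:1 pp1:1 pp2:1 pp3:1
Op 4: read(P1, v1) -> 183. No state change.
Op 5: read(P0, v1) -> 43. No state change.
Op 6: fork(P1) -> P2. 4 ppages; refcounts: pp0:1 pp1:1 pp2:2 pp3:2
Op 7: write(P2, v1, 148). refcount(pp3)=2>1 -> COPY to pp4. 5 ppages; refcounts: pp0:1 pp1:1 pp2:2 pp3:1 pp4:1
Op 8: read(P0, v1) -> 43. No state change.
Op 9: write(P0, v1, 117). refcount(pp1)=1 -> write in place. 5 ppages; refcounts: pp0:1 pp1:1 pp2:2 pp3:1 pp4:1

Answer: 1 1 2 1 1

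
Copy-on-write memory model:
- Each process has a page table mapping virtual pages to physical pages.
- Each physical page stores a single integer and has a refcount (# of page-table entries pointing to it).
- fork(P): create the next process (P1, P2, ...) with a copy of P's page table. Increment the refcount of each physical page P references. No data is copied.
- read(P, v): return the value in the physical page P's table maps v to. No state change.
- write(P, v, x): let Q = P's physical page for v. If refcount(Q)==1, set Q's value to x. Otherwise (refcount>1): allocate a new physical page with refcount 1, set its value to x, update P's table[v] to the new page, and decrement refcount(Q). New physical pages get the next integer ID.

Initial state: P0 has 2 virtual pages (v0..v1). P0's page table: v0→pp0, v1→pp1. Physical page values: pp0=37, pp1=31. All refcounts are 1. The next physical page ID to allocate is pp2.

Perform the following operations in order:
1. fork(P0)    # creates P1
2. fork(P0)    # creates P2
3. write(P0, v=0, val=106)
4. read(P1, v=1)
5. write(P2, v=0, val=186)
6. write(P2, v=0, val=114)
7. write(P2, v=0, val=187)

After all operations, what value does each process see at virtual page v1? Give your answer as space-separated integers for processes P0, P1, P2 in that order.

Answer: 31 31 31

Derivation:
Op 1: fork(P0) -> P1. 2 ppages; refcounts: pp0:2 pp1:2
Op 2: fork(P0) -> P2. 2 ppages; refcounts: pp0:3 pp1:3
Op 3: write(P0, v0, 106). refcount(pp0)=3>1 -> COPY to pp2. 3 ppages; refcounts: pp0:2 pp1:3 pp2:1
Op 4: read(P1, v1) -> 31. No state change.
Op 5: write(P2, v0, 186). refcount(pp0)=2>1 -> COPY to pp3. 4 ppages; refcounts: pp0:1 pp1:3 pp2:1 pp3:1
Op 6: write(P2, v0, 114). refcount(pp3)=1 -> write in place. 4 ppages; refcounts: pp0:1 pp1:3 pp2:1 pp3:1
Op 7: write(P2, v0, 187). refcount(pp3)=1 -> write in place. 4 ppages; refcounts: pp0:1 pp1:3 pp2:1 pp3:1
P0: v1 -> pp1 = 31
P1: v1 -> pp1 = 31
P2: v1 -> pp1 = 31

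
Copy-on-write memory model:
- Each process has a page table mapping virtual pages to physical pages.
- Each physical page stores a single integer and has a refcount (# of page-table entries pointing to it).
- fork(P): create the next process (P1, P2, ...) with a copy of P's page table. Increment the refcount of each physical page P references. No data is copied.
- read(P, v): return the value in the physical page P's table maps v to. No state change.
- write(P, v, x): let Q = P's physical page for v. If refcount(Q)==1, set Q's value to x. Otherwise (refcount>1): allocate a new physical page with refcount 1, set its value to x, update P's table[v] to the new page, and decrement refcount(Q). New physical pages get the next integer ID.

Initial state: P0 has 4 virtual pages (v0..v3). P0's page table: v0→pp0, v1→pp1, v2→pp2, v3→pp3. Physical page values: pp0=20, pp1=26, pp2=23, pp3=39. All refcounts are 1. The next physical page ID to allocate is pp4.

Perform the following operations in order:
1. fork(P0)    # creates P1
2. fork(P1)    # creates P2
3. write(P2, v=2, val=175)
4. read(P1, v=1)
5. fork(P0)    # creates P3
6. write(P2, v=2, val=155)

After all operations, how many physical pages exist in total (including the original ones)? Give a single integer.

Answer: 5

Derivation:
Op 1: fork(P0) -> P1. 4 ppages; refcounts: pp0:2 pp1:2 pp2:2 pp3:2
Op 2: fork(P1) -> P2. 4 ppages; refcounts: pp0:3 pp1:3 pp2:3 pp3:3
Op 3: write(P2, v2, 175). refcount(pp2)=3>1 -> COPY to pp4. 5 ppages; refcounts: pp0:3 pp1:3 pp2:2 pp3:3 pp4:1
Op 4: read(P1, v1) -> 26. No state change.
Op 5: fork(P0) -> P3. 5 ppages; refcounts: pp0:4 pp1:4 pp2:3 pp3:4 pp4:1
Op 6: write(P2, v2, 155). refcount(pp4)=1 -> write in place. 5 ppages; refcounts: pp0:4 pp1:4 pp2:3 pp3:4 pp4:1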